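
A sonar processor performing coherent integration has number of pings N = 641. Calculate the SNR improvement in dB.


Gain = 10*log10(641) = 28.07

28.07 dB


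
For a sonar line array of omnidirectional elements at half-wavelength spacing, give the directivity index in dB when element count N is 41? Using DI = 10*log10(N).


DI = 10*log10(41) = 16.13

16.13 dB


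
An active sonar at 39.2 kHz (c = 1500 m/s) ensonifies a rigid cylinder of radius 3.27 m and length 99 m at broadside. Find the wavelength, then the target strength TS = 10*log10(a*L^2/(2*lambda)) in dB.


Step 1: lambda = c/f = 1500/39200 = 0.03827 m
Step 2: TS = 10*log10(a*L^2/(2*lambda)) = 10*log10(3.27*99^2/(2*0.03827)) = 56.22

56.22 dB


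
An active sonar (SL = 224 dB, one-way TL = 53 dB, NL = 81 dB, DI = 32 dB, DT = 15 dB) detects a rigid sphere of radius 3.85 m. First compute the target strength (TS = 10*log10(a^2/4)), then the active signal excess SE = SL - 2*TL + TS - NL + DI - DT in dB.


Step 1: TS = 10*log10(3.85^2/4) = 5.69 dB
Step 2: SE = SL - 2*TL + TS - NL + DI - DT = 224 - 2*53 + (5.69) - 81 + 32 - 15 = 59.69

59.69 dB


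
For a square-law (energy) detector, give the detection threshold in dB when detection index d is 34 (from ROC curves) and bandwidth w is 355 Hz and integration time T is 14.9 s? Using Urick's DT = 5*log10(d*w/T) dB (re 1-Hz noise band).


14.54 dB


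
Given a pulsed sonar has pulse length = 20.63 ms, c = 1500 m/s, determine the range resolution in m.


dR = c*tau/2 = 1500 * 20.63e-3 / 2 = 15.4725

15.4725 m


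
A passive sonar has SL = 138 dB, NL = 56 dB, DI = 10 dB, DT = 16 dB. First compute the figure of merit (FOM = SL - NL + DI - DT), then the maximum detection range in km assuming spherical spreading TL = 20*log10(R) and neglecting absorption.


Step 1: FOM = SL - NL + DI - DT = 138 - 56 + 10 - 16 = 76 dB
Step 2: at max range FOM = TL = 20*log10(R), so R = 10^(76/20) = 6309.57 m = 6.31 km

6.31 km


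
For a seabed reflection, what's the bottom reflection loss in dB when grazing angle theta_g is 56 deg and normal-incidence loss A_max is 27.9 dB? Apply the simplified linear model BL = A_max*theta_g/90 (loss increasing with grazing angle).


BL = A_max * theta_g / 90 = 27.9 * 56 / 90 = 17.36

17.36 dB


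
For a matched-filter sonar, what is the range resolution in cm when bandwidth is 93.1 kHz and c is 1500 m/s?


dR = c/(2*BW) = 1500 / (2 * 93.1e3) = 0.0081 m = 0.81 cm

0.81 cm


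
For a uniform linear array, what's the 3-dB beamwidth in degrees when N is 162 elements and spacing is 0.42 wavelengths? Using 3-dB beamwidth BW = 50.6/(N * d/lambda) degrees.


BW = 50.6 / (162 * 0.42) = 50.6 / 68.04 = 0.74

0.74 deg


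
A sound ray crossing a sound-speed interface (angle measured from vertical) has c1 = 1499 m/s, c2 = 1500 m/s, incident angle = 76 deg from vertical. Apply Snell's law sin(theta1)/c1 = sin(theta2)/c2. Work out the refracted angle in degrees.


sin(theta2) = (c2/c1)*sin(theta1) = (1500/1499)*sin(76 deg) = 0.97094
theta2 = arcsin(0.97094) = 76.15

76.15 deg


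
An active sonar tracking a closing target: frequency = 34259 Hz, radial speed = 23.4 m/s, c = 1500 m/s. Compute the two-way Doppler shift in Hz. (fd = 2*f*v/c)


fd = 2*f*v/c = 2 * 34259 * 23.4 / 1500 = 1068.88

1068.88 Hz


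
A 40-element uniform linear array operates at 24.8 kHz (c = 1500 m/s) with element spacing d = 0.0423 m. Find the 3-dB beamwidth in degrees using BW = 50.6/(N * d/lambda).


Step 1: lambda = 1500/24800 = 0.06048 m
Step 2: d/lambda = 0.0423/0.06048 = 0.6994
Step 3: BW = 50.6/(N * d/lambda) = 50.6/(40 * 0.6994) = 1.81

1.81 deg


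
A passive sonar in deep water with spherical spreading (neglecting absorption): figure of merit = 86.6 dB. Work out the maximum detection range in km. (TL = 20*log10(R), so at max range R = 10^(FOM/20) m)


At max range FOM = TL, so 20*log10(R) = 86.6
R = 10^(86.6/20) = 21379.62 m = 21.38 km

21.38 km


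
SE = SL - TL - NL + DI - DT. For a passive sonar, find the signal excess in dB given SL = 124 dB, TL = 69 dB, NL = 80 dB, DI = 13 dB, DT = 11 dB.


SE = SL - TL - NL + DI - DT = 124 - 69 - 80 + 13 - 11 = -23

-23 dB


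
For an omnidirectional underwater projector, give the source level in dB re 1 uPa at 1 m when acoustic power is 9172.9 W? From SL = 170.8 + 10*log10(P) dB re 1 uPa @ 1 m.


SL = 170.8 + 10*log10(9172.9) = 170.8 + 39.63 = 210.43

210.43 dB


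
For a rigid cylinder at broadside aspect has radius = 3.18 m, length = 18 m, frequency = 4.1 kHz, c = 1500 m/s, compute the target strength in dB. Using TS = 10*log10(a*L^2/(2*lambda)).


31.49 dB


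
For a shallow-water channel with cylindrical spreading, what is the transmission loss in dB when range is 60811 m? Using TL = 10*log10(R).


TL = 10*log10(60811) = 47.84

47.84 dB


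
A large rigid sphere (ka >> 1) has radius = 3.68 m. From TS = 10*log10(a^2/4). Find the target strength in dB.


5.3 dB


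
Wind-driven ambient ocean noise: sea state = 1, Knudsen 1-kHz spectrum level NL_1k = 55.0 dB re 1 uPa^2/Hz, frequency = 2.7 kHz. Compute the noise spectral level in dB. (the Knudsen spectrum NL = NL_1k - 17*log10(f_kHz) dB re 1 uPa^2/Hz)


NL = NL_1k - 17*log10(f_kHz) = 55.0 - 17*log10(2.7) = 55.0 - (7.33) = 47.67

47.67 dB


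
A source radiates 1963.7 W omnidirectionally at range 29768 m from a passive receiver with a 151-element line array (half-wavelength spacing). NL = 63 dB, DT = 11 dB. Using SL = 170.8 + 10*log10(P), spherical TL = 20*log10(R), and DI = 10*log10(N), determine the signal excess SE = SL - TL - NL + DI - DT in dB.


Step 1: SL = 170.8 + 10*log10(1963.7) = 203.73 dB
Step 2: TL = 20*log10(29768) = 89.47 dB
Step 3: DI = 10*log10(151) = 21.79 dB
Step 4: SE = SL - TL - NL + DI - DT = 203.73 - 89.47 - 63 + 21.79 - 11 = 62.05

62.05 dB


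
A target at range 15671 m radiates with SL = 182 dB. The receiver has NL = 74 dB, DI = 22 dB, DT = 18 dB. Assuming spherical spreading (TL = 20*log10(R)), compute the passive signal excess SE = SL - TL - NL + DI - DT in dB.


Step 1: TL = 20*log10(15671) = 83.9 dB
Step 2: SE = 182 - 83.9 - 74 + 22 - 18 = 28.1

28.1 dB


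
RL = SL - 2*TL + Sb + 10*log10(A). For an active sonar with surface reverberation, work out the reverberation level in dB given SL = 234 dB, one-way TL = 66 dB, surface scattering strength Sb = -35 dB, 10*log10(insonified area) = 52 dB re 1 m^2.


RL = SL - 2*TL + Sb + 10*log10(A) = 234 - 2*66 + (-35) + 52 = 119

119 dB


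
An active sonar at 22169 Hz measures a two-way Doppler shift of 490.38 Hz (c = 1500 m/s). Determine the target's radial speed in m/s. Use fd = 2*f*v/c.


From fd = 2*f*v/c, v = c*fd/(2*f) = 1500 * 490.38 / (2*22169) = 16.59

16.59 m/s


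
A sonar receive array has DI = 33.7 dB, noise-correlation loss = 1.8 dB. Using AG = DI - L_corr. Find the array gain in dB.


AG = DI - L_corr = 33.7 - 1.8 = 31.9

31.9 dB


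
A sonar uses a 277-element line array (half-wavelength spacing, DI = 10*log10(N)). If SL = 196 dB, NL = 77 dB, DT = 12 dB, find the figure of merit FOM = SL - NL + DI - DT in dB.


131.42 dB


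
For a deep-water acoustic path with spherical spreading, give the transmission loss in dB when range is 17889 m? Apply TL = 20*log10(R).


TL = 20*log10(17889) = 85.05

85.05 dB


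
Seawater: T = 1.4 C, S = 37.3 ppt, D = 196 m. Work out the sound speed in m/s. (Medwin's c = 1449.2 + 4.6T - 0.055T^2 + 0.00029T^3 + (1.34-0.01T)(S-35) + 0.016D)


1461.72 m/s


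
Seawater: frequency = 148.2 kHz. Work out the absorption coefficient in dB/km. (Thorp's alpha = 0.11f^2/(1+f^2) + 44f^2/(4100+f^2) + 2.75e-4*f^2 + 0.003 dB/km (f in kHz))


43.231 dB/km


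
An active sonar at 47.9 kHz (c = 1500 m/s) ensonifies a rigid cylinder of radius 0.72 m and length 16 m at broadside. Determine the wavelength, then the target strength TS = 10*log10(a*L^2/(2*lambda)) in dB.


Step 1: lambda = c/f = 1500/47900 = 0.03132 m
Step 2: TS = 10*log10(a*L^2/(2*lambda)) = 10*log10(0.72*16^2/(2*0.03132)) = 34.69

34.69 dB


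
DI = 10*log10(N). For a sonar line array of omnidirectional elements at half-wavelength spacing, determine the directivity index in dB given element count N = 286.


24.56 dB


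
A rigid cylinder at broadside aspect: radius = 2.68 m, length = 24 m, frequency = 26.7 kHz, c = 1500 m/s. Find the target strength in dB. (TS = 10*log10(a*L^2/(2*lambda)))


lambda = 1500/26700 = 0.05618 m
TS = 10*log10(2.68*24^2/(2*0.05618)) = 41.38

41.38 dB


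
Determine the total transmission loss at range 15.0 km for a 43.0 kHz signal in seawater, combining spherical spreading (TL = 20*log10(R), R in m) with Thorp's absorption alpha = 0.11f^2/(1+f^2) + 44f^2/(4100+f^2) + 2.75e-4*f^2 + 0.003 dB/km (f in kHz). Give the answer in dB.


Step 1 (Thorp): alpha = 0.11*1849.0/(1+1849.0) + 44*1849.0/(4100+1849.0) + 2.75e-4*1849.0 + 0.003 = 14.297 dB/km
Step 2: TL_spread = 20*log10(15000) = 83.52 dB
Step 3: TL_abs = alpha*R = 14.297 * 15.0 = 214.46 dB
Step 4: TL_total = 83.52 + 214.46 = 297.98

297.98 dB


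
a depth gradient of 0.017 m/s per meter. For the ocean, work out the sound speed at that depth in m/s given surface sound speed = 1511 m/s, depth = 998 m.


c = 1511 + 0.017 * 998 = 1527.966

1527.966 m/s


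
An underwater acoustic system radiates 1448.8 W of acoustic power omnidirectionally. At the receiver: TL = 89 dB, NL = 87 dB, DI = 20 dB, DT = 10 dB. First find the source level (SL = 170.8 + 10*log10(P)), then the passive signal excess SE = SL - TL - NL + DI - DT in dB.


Step 1: SL = 170.8 + 10*log10(1448.8) = 202.41 dB
Step 2: SE = SL - TL - NL + DI - DT = 202.41 - 89 - 87 + 20 - 10 = 36.41

36.41 dB


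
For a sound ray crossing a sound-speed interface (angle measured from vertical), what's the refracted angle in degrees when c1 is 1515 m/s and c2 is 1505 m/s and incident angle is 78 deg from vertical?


sin(theta2) = (c2/c1)*sin(theta1) = (1505/1515)*sin(78 deg) = 0.97169
theta2 = arcsin(0.97169) = 76.33

76.33 deg


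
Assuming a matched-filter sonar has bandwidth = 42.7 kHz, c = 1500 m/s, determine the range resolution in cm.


1.76 cm


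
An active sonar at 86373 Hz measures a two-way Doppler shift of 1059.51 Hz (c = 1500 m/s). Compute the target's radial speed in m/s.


From fd = 2*f*v/c, v = c*fd/(2*f) = 1500 * 1059.51 / (2*86373) = 9.2

9.2 m/s


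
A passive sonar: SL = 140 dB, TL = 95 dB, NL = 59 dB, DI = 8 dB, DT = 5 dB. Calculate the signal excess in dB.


SE = SL - TL - NL + DI - DT = 140 - 95 - 59 + 8 - 5 = -11

-11 dB


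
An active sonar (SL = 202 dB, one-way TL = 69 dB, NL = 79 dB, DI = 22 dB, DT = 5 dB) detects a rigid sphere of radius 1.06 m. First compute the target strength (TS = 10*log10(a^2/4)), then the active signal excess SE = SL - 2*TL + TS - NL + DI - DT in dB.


Step 1: TS = 10*log10(1.06^2/4) = -5.51 dB
Step 2: SE = SL - 2*TL + TS - NL + DI - DT = 202 - 2*69 + (-5.51) - 79 + 22 - 5 = -3.51

-3.51 dB


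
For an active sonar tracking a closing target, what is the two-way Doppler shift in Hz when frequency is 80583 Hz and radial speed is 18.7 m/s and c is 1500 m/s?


2009.2 Hz


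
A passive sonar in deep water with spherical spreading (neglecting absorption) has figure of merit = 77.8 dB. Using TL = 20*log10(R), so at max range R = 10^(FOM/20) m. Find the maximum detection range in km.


At max range FOM = TL, so 20*log10(R) = 77.8
R = 10^(77.8/20) = 7762.47 m = 7.76 km

7.76 km


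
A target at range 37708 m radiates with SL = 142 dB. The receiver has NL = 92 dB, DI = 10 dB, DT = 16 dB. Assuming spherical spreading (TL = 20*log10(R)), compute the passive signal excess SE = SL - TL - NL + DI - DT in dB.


Step 1: TL = 20*log10(37708) = 91.53 dB
Step 2: SE = 142 - 91.53 - 92 + 10 - 16 = -47.53

-47.53 dB


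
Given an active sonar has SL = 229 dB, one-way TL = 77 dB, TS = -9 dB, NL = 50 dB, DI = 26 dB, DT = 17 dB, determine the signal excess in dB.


SE = SL - 2*TL + TS - NL + DI - DT = 229 - 2*77 + (-9) - 50 + 26 - 17 = 25

25 dB


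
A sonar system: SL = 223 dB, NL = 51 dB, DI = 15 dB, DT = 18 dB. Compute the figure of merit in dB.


169 dB


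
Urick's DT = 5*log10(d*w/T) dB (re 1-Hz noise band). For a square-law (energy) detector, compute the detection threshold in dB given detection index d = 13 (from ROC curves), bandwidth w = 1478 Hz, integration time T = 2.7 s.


DT = 5*log10(d*w/T) = 5*log10(13 * 1478 / 2.7) = 5*log10(7116.3) = 19.26

19.26 dB


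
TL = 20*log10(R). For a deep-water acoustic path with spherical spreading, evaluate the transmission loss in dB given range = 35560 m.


TL = 20*log10(35560) = 91.02

91.02 dB


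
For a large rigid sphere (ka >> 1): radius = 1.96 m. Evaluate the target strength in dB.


TS = 10*log10(1.96^2 / 4) = 10*log10(0.9604) = -0.18

-0.18 dB


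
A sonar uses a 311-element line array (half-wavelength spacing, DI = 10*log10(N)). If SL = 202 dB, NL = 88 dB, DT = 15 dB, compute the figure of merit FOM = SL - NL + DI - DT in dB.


Step 1: DI = 10*log10(311) = 24.93 dB
Step 2: FOM = SL - NL + DI - DT = 202 - 88 + 24.93 - 15 = 123.93

123.93 dB


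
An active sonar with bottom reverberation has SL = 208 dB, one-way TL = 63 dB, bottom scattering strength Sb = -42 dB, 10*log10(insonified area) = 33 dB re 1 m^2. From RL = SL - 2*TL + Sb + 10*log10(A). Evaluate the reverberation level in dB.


RL = SL - 2*TL + Sb + 10*log10(A) = 208 - 2*63 + (-42) + 33 = 73

73 dB


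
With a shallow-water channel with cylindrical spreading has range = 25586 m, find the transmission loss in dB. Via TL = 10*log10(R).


TL = 10*log10(25586) = 44.08

44.08 dB


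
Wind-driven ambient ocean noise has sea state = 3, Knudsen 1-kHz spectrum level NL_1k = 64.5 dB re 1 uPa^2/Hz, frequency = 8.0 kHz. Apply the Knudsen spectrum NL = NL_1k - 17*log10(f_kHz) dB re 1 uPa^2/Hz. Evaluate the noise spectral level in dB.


NL = NL_1k - 17*log10(f_kHz) = 64.5 - 17*log10(8.0) = 64.5 - (15.35) = 49.15

49.15 dB


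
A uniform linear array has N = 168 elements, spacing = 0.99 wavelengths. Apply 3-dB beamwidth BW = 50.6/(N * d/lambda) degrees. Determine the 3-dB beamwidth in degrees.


BW = 50.6 / (168 * 0.99) = 50.6 / 166.32 = 0.3

0.3 deg


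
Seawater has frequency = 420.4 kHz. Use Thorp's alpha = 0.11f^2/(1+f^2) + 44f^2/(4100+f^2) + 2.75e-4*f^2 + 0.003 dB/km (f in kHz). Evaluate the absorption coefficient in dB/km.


91.718 dB/km


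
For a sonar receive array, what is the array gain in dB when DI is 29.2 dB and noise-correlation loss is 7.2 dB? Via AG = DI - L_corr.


22.0 dB


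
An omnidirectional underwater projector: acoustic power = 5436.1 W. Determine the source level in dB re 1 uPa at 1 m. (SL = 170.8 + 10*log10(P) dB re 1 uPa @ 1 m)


208.15 dB


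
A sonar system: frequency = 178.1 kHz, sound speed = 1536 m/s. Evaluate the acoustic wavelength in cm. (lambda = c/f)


0.86 cm


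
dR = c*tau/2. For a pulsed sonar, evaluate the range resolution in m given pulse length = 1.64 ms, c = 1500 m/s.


dR = c*tau/2 = 1500 * 1.64e-3 / 2 = 1.23

1.23 m


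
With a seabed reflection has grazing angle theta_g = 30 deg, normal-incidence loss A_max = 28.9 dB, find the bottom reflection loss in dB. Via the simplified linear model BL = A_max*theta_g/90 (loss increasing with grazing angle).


BL = A_max * theta_g / 90 = 28.9 * 30 / 90 = 9.63

9.63 dB


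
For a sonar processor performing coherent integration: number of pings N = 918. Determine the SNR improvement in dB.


29.63 dB


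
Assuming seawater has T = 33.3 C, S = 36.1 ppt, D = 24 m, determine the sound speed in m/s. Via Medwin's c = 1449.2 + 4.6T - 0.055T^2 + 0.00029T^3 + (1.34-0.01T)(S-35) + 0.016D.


c = 1449.2 + 4.6*33.3 - 0.055*33.3^2 + 0.00029*33.3^3 + (1.34 - 0.01*33.3)*(36.1 - 35) + 0.016*24 = 1553.59

1553.59 m/s


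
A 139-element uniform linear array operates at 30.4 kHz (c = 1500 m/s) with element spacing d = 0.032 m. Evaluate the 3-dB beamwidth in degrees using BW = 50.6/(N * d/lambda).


Step 1: lambda = 1500/30400 = 0.04934 m
Step 2: d/lambda = 0.032/0.04934 = 0.6486
Step 3: BW = 50.6/(N * d/lambda) = 50.6/(139 * 0.6486) = 0.56

0.56 deg


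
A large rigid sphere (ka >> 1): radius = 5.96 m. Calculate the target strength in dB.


9.48 dB


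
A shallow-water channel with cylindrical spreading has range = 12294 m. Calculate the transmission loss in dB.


TL = 10*log10(12294) = 40.9

40.9 dB


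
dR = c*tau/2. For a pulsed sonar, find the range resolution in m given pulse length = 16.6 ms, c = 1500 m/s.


dR = c*tau/2 = 1500 * 16.6e-3 / 2 = 12.45

12.45 m


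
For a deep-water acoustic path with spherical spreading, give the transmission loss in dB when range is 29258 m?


TL = 20*log10(29258) = 89.32

89.32 dB


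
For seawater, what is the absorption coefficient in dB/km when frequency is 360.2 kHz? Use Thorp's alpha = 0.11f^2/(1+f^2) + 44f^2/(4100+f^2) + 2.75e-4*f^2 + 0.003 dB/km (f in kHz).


78.445 dB/km


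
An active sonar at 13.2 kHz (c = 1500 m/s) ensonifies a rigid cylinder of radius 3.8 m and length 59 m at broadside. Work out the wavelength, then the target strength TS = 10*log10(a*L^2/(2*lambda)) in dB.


Step 1: lambda = c/f = 1500/13200 = 0.11364 m
Step 2: TS = 10*log10(a*L^2/(2*lambda)) = 10*log10(3.8*59^2/(2*0.11364)) = 47.65

47.65 dB


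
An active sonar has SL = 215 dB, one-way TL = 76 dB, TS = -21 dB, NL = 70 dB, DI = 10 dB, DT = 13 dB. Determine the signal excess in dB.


-31 dB


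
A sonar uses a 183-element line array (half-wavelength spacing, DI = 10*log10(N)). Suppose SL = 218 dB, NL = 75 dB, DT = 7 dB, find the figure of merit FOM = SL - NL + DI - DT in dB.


Step 1: DI = 10*log10(183) = 22.62 dB
Step 2: FOM = SL - NL + DI - DT = 218 - 75 + 22.62 - 7 = 158.62

158.62 dB


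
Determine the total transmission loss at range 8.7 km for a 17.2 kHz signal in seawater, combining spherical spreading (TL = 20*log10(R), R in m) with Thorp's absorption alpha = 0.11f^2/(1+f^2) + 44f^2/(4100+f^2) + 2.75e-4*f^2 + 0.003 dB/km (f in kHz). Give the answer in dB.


106.24 dB


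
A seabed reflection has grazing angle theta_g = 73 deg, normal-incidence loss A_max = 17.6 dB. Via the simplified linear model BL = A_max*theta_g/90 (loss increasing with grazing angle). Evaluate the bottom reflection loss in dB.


BL = A_max * theta_g / 90 = 17.6 * 73 / 90 = 14.28

14.28 dB


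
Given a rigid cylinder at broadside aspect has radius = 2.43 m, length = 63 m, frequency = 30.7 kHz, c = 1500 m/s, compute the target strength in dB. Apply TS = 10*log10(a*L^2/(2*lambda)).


lambda = 1500/30700 = 0.04886 m
TS = 10*log10(2.43*63^2/(2*0.04886)) = 49.94

49.94 dB


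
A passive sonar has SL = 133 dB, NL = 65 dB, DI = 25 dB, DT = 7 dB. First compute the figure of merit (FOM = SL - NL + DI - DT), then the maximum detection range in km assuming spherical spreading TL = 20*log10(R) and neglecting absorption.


Step 1: FOM = SL - NL + DI - DT = 133 - 65 + 25 - 7 = 86 dB
Step 2: at max range FOM = TL = 20*log10(R), so R = 10^(86/20) = 19952.62 m = 19.95 km

19.95 km


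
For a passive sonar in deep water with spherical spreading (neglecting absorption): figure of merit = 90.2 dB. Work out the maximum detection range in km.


32.36 km


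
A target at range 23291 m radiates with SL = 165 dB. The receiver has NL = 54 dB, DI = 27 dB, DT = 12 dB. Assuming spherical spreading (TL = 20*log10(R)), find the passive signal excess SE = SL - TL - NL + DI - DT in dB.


Step 1: TL = 20*log10(23291) = 87.34 dB
Step 2: SE = 165 - 87.34 - 54 + 27 - 12 = 38.66

38.66 dB


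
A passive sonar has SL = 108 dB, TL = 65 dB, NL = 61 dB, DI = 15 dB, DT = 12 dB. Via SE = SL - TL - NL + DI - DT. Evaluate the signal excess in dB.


-15 dB


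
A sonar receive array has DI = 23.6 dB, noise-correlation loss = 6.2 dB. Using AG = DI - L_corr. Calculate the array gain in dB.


AG = DI - L_corr = 23.6 - 6.2 = 17.4

17.4 dB


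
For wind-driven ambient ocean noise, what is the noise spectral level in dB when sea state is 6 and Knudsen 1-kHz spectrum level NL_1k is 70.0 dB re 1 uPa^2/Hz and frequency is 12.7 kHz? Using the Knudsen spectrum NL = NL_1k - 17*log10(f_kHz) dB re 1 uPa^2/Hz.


NL = NL_1k - 17*log10(f_kHz) = 70.0 - 17*log10(12.7) = 70.0 - (18.76) = 51.24

51.24 dB


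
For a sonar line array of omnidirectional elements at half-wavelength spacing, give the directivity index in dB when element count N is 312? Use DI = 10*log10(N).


24.94 dB


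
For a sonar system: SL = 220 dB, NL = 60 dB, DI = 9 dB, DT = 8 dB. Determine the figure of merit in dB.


FOM = SL - NL + DI - DT = 220 - 60 + 9 - 8 = 161

161 dB


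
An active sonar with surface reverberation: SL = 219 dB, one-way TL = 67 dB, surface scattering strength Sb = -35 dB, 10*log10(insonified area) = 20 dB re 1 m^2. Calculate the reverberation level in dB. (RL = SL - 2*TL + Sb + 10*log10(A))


70 dB


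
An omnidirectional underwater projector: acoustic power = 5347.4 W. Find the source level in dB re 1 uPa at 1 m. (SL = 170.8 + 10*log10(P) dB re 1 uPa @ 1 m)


SL = 170.8 + 10*log10(5347.4) = 170.8 + 37.28 = 208.08

208.08 dB


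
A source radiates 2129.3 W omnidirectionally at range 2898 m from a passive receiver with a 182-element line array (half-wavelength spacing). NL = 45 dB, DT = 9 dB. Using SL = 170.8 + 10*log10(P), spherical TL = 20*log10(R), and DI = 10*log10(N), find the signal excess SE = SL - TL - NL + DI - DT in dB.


103.44 dB


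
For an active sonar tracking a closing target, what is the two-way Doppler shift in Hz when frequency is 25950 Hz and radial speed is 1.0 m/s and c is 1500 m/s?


fd = 2*f*v/c = 2 * 25950 * 1.0 / 1500 = 34.6

34.6 Hz


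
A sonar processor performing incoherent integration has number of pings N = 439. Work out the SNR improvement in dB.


Gain = 5*log10(439) = 13.21

13.21 dB


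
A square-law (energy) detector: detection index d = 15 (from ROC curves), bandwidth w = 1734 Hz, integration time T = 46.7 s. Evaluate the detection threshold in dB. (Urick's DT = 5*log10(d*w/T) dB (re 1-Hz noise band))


13.73 dB


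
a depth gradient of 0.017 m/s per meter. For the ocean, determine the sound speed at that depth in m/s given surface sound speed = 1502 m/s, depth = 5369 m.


1593.273 m/s


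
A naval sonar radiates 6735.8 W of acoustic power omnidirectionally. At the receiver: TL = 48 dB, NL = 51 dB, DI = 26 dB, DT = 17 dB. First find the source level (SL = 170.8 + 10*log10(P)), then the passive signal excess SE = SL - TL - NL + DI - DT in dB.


Step 1: SL = 170.8 + 10*log10(6735.8) = 209.08 dB
Step 2: SE = SL - TL - NL + DI - DT = 209.08 - 48 - 51 + 26 - 17 = 119.08

119.08 dB


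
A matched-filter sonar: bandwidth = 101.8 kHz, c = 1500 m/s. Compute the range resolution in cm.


dR = c/(2*BW) = 1500 / (2 * 101.8e3) = 0.0074 m = 0.74 cm

0.74 cm


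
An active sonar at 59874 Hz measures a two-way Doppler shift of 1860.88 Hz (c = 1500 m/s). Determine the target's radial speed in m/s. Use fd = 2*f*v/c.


From fd = 2*f*v/c, v = c*fd/(2*f) = 1500 * 1860.88 / (2*59874) = 23.31

23.31 m/s


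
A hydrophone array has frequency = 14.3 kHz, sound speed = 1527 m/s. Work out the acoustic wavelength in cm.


10.68 cm


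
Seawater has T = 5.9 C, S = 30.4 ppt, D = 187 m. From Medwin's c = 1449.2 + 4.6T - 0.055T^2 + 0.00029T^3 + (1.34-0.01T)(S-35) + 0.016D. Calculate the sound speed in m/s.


1471.58 m/s


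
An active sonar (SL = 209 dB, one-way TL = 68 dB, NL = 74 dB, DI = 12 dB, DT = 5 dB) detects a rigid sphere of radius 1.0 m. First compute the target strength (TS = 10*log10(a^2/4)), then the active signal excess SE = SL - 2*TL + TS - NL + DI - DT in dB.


Step 1: TS = 10*log10(1.0^2/4) = -6.02 dB
Step 2: SE = SL - 2*TL + TS - NL + DI - DT = 209 - 2*68 + (-6.02) - 74 + 12 - 5 = -0.02

-0.02 dB


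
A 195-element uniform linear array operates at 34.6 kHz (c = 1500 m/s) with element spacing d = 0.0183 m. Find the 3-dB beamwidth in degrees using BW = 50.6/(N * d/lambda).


Step 1: lambda = 1500/34600 = 0.04335 m
Step 2: d/lambda = 0.0183/0.04335 = 0.4221
Step 3: BW = 50.6/(N * d/lambda) = 50.6/(195 * 0.4221) = 0.61

0.61 deg


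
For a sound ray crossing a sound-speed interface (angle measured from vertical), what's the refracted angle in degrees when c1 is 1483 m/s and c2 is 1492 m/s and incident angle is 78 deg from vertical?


79.76 deg


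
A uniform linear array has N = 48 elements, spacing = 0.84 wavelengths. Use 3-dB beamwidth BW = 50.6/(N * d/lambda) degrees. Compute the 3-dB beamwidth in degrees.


1.25 deg


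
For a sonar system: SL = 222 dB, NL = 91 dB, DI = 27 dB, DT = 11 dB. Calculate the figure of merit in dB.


147 dB


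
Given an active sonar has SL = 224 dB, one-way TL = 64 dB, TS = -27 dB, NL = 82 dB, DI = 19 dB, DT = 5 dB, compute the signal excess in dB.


1 dB


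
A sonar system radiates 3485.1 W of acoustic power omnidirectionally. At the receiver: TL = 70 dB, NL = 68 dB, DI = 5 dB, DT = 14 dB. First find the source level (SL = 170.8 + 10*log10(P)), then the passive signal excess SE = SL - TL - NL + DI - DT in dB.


Step 1: SL = 170.8 + 10*log10(3485.1) = 206.22 dB
Step 2: SE = SL - TL - NL + DI - DT = 206.22 - 70 - 68 + 5 - 14 = 59.22

59.22 dB


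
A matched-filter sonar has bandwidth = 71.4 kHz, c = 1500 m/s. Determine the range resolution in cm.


dR = c/(2*BW) = 1500 / (2 * 71.4e3) = 0.0105 m = 1.05 cm

1.05 cm


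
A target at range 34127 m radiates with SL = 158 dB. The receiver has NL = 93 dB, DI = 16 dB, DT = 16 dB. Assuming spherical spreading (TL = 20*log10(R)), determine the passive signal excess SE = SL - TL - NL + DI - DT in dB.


-25.66 dB


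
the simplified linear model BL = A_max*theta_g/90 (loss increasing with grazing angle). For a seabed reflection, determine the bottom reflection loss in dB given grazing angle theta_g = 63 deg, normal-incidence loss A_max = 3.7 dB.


2.59 dB


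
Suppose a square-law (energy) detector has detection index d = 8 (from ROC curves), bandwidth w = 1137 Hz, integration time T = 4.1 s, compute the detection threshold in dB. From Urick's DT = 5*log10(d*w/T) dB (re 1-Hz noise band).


DT = 5*log10(d*w/T) = 5*log10(8 * 1137 / 4.1) = 5*log10(2218.54) = 16.73

16.73 dB


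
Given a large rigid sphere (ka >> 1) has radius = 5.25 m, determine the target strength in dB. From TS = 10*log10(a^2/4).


TS = 10*log10(5.25^2 / 4) = 10*log10(6.890625) = 8.38

8.38 dB


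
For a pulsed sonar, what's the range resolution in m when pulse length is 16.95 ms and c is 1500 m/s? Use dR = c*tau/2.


dR = c*tau/2 = 1500 * 16.95e-3 / 2 = 12.7125

12.7125 m


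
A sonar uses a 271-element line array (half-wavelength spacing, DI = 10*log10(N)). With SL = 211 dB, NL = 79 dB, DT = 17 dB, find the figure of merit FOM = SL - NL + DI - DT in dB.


Step 1: DI = 10*log10(271) = 24.33 dB
Step 2: FOM = SL - NL + DI - DT = 211 - 79 + 24.33 - 17 = 139.33

139.33 dB


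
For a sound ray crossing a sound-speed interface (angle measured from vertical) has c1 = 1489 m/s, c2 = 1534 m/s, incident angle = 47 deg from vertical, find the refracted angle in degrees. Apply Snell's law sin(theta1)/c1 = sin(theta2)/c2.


48.89 deg


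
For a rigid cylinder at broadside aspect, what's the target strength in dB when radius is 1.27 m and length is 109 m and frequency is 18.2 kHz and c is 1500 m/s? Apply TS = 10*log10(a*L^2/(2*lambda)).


49.62 dB


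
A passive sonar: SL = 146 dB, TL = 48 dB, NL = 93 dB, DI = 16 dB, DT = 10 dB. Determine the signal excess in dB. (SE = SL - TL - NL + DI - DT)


SE = SL - TL - NL + DI - DT = 146 - 48 - 93 + 16 - 10 = 11

11 dB


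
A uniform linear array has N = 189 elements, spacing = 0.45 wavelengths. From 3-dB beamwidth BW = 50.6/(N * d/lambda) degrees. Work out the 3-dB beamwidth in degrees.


BW = 50.6 / (189 * 0.45) = 50.6 / 85.05 = 0.59

0.59 deg


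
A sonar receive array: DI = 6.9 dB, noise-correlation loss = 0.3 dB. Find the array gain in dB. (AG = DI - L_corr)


AG = DI - L_corr = 6.9 - 0.3 = 6.6

6.6 dB


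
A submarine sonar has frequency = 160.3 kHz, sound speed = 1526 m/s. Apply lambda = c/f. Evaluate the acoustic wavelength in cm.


lambda = c/f = 1526 / 160300 = 0.0095 m = 0.95 cm

0.95 cm


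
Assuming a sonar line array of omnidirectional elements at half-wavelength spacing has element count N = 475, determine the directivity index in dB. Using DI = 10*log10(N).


DI = 10*log10(475) = 26.77

26.77 dB


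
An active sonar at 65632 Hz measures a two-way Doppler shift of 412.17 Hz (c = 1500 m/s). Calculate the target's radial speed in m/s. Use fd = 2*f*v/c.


4.71 m/s


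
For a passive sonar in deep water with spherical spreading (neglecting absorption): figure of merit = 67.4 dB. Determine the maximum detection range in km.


At max range FOM = TL, so 20*log10(R) = 67.4
R = 10^(67.4/20) = 2344.23 m = 2.34 km

2.34 km


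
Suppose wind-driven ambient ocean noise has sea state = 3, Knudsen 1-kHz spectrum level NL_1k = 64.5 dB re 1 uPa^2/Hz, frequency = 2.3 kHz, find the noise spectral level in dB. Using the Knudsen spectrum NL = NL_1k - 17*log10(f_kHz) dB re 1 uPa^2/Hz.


58.35 dB


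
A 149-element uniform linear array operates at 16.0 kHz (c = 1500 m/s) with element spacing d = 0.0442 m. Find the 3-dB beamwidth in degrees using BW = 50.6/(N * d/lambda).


Step 1: lambda = 1500/16000 = 0.09375 m
Step 2: d/lambda = 0.0442/0.09375 = 0.4715
Step 3: BW = 50.6/(N * d/lambda) = 50.6/(149 * 0.4715) = 0.72

0.72 deg


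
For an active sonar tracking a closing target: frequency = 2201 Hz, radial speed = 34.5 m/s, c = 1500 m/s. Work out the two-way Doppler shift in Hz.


101.25 Hz


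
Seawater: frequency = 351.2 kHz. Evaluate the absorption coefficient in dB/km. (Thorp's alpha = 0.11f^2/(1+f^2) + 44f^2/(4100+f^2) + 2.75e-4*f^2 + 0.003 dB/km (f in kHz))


76.616 dB/km


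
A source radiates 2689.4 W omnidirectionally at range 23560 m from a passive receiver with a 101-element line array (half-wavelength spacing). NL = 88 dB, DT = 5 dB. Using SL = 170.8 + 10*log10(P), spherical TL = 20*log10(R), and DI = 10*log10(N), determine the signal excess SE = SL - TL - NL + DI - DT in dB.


Step 1: SL = 170.8 + 10*log10(2689.4) = 205.1 dB
Step 2: TL = 20*log10(23560) = 87.44 dB
Step 3: DI = 10*log10(101) = 20.04 dB
Step 4: SE = SL - TL - NL + DI - DT = 205.1 - 87.44 - 88 + 20.04 - 5 = 44.7

44.7 dB


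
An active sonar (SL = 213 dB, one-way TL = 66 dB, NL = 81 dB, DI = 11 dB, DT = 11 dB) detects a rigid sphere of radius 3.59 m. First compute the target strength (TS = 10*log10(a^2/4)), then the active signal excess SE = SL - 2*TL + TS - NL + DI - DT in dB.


Step 1: TS = 10*log10(3.59^2/4) = 5.08 dB
Step 2: SE = SL - 2*TL + TS - NL + DI - DT = 213 - 2*66 + (5.08) - 81 + 11 - 11 = 5.08

5.08 dB


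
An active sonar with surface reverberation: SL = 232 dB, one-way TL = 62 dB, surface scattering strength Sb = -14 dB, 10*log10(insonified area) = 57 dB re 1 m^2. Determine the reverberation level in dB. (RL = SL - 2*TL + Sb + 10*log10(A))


RL = SL - 2*TL + Sb + 10*log10(A) = 232 - 2*62 + (-14) + 57 = 151

151 dB


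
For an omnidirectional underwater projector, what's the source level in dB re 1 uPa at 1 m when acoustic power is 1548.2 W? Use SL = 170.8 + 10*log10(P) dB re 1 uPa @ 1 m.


SL = 170.8 + 10*log10(1548.2) = 170.8 + 31.9 = 202.7

202.7 dB


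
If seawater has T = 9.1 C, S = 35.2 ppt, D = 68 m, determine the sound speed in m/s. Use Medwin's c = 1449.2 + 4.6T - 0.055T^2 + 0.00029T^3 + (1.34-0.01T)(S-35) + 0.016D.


1488.06 m/s


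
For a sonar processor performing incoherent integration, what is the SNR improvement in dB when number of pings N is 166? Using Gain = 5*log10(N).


11.1 dB


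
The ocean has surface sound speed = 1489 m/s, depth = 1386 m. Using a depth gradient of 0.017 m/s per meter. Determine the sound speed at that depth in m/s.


c = 1489 + 0.017 * 1386 = 1512.562

1512.562 m/s


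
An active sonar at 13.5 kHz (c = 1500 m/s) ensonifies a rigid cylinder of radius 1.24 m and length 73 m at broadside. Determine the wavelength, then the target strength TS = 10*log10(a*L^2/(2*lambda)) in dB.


Step 1: lambda = c/f = 1500/13500 = 0.11111 m
Step 2: TS = 10*log10(a*L^2/(2*lambda)) = 10*log10(1.24*73^2/(2*0.11111)) = 44.73

44.73 dB


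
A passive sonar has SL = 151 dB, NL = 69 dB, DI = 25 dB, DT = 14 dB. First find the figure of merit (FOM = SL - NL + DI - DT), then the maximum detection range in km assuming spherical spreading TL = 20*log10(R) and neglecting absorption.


Step 1: FOM = SL - NL + DI - DT = 151 - 69 + 25 - 14 = 93 dB
Step 2: at max range FOM = TL = 20*log10(R), so R = 10^(93/20) = 44668.36 m = 44.67 km

44.67 km


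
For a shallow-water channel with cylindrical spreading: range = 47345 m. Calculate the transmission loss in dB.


TL = 10*log10(47345) = 46.75

46.75 dB


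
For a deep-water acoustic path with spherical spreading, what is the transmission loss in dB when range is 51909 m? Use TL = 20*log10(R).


TL = 20*log10(51909) = 94.3

94.3 dB


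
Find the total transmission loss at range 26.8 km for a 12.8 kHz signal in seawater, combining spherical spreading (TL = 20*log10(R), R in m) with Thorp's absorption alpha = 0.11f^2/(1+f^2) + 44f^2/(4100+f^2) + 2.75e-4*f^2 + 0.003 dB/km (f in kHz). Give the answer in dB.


138.09 dB


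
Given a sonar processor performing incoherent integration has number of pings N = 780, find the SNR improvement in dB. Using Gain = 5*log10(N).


Gain = 5*log10(780) = 14.46

14.46 dB


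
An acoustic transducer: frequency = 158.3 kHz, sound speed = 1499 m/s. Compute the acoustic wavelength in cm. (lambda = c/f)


lambda = c/f = 1499 / 158300 = 0.0095 m = 0.95 cm

0.95 cm


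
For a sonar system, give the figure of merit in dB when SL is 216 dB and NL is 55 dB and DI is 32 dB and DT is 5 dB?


FOM = SL - NL + DI - DT = 216 - 55 + 32 - 5 = 188

188 dB


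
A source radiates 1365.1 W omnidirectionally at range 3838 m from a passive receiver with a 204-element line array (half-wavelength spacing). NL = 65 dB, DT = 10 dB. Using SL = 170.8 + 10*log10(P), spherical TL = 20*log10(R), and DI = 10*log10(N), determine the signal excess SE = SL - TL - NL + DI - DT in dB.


Step 1: SL = 170.8 + 10*log10(1365.1) = 202.15 dB
Step 2: TL = 20*log10(3838) = 71.68 dB
Step 3: DI = 10*log10(204) = 23.1 dB
Step 4: SE = SL - TL - NL + DI - DT = 202.15 - 71.68 - 65 + 23.1 - 10 = 78.57

78.57 dB


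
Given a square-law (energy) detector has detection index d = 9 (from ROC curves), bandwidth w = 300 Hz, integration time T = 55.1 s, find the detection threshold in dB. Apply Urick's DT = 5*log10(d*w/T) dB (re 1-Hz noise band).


DT = 5*log10(d*w/T) = 5*log10(9 * 300 / 55.1) = 5*log10(49.0) = 8.45

8.45 dB


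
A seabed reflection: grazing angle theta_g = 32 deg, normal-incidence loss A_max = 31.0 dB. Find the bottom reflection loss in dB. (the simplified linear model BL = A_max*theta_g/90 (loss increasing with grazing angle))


BL = A_max * theta_g / 90 = 31.0 * 32 / 90 = 11.02

11.02 dB


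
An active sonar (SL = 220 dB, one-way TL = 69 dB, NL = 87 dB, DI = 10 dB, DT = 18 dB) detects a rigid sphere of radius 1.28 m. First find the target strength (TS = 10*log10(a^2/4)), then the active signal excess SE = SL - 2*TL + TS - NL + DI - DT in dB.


Step 1: TS = 10*log10(1.28^2/4) = -3.88 dB
Step 2: SE = SL - 2*TL + TS - NL + DI - DT = 220 - 2*69 + (-3.88) - 87 + 10 - 18 = -16.88

-16.88 dB


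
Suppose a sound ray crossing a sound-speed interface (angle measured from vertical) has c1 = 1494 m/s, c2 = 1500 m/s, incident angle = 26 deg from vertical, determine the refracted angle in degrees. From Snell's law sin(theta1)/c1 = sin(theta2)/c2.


sin(theta2) = (c2/c1)*sin(theta1) = (1500/1494)*sin(26 deg) = 0.44013
theta2 = arcsin(0.44013) = 26.11

26.11 deg


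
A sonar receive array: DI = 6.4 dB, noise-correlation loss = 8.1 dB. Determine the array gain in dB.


AG = DI - L_corr = 6.4 - 8.1 = -1.7

-1.7 dB


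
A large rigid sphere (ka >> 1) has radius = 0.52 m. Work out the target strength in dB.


TS = 10*log10(0.52^2 / 4) = 10*log10(0.0676) = -11.7

-11.7 dB


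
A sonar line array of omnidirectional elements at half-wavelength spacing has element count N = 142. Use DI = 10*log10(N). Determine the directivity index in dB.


DI = 10*log10(142) = 21.52

21.52 dB


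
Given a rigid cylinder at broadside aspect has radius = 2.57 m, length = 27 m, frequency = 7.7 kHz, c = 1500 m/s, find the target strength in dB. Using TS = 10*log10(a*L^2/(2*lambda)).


lambda = 1500/7700 = 0.19481 m
TS = 10*log10(2.57*27^2/(2*0.19481)) = 36.82

36.82 dB


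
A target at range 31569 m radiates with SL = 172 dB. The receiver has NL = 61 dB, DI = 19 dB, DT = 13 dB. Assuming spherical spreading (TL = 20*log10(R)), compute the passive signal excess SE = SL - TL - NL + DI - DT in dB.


27.01 dB


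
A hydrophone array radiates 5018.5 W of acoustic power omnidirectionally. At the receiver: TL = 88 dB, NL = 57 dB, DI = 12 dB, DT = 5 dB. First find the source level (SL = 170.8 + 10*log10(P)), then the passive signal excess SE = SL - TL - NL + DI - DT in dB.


Step 1: SL = 170.8 + 10*log10(5018.5) = 207.81 dB
Step 2: SE = SL - TL - NL + DI - DT = 207.81 - 88 - 57 + 12 - 5 = 69.81

69.81 dB


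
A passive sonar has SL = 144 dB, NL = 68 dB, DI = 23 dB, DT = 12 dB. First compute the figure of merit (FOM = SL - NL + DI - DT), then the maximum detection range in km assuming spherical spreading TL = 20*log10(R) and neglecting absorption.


Step 1: FOM = SL - NL + DI - DT = 144 - 68 + 23 - 12 = 87 dB
Step 2: at max range FOM = TL = 20*log10(R), so R = 10^(87/20) = 22387.21 m = 22.39 km

22.39 km


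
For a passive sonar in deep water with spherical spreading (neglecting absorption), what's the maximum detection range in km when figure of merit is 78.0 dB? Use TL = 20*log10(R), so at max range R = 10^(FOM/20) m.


At max range FOM = TL, so 20*log10(R) = 78.0
R = 10^(78.0/20) = 7943.28 m = 7.94 km

7.94 km


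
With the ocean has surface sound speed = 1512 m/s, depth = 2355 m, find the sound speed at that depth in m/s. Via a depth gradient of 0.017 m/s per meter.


1552.035 m/s


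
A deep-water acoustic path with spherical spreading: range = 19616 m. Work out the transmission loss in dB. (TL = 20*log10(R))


TL = 20*log10(19616) = 85.85

85.85 dB


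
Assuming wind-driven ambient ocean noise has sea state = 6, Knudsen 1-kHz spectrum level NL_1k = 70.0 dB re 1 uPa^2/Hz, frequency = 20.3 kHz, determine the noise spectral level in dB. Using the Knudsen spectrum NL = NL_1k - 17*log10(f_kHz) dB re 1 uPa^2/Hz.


47.77 dB


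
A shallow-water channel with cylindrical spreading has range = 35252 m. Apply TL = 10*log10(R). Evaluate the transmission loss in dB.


TL = 10*log10(35252) = 45.47

45.47 dB


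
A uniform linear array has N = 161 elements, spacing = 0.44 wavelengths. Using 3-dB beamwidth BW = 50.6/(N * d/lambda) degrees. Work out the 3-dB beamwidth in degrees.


BW = 50.6 / (161 * 0.44) = 50.6 / 70.84 = 0.71

0.71 deg


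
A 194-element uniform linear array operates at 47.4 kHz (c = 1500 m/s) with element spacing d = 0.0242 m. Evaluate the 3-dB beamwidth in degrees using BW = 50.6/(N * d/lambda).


0.34 deg


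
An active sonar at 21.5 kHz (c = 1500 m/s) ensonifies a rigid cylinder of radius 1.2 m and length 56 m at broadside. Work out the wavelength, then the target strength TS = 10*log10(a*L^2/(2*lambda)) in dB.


Step 1: lambda = c/f = 1500/21500 = 0.06977 m
Step 2: TS = 10*log10(a*L^2/(2*lambda)) = 10*log10(1.2*56^2/(2*0.06977)) = 44.31

44.31 dB
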